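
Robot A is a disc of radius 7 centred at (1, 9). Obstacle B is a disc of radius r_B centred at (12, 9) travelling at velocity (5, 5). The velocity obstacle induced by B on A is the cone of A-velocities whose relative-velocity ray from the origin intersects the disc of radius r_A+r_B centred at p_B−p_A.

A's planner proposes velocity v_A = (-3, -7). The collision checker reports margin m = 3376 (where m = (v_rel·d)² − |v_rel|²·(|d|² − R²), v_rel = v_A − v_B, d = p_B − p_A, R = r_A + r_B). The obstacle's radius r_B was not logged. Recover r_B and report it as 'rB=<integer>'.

m = 3376
d = (11, 0);  v_rel = (-8, -12),  |v_rel|² = 208
v_rel×d = (-8)·(0) − (-12)·(11) = 132
since m = R²·208 − 132²:  R² = (17424 + 3376) / 208 = 100
R = √100 = 10  ⇒  r_B = 10 − 7 = 3

rB=3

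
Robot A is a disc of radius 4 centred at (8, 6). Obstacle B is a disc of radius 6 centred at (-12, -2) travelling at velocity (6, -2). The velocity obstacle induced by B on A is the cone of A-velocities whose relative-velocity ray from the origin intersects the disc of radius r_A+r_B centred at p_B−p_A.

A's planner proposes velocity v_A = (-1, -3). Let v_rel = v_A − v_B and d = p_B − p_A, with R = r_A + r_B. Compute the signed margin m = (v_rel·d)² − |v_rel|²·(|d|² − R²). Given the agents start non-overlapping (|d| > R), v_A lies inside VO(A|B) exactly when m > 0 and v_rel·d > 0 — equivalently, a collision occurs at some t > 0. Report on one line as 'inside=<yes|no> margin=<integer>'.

d = (-20, -8),  |d|² = 464;  R = 4+6 = 10,  c = 464−10² = 364
v_rel = (-7, -1),  |v_rel|² = 50;  v_rel·d = (-7)·(-20) + (-1)·(-8) = 148
50·t² − 296·t + 364 = 0  ⇒  m = 148² − 50·364 = 3704
m = 3704 > 0,  v_rel·d = 148 > 0  ⇒  inside

inside=yes margin=3704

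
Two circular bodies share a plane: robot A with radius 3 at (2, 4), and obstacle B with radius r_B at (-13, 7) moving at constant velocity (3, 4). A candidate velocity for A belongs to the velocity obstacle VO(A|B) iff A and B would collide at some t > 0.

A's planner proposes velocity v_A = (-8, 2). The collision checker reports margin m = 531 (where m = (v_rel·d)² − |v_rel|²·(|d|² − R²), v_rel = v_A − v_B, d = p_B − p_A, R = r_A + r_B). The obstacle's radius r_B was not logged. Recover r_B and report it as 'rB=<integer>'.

m = 531
d = (-15, 3);  v_rel = (-11, -2),  |v_rel|² = 125
v_rel×d = (-11)·(3) − (-2)·(-15) = -63
since m = R²·125 − (-63)²:  R² = (3969 + 531) / 125 = 36
R = √36 = 6  ⇒  r_B = 6 − 3 = 3

rB=3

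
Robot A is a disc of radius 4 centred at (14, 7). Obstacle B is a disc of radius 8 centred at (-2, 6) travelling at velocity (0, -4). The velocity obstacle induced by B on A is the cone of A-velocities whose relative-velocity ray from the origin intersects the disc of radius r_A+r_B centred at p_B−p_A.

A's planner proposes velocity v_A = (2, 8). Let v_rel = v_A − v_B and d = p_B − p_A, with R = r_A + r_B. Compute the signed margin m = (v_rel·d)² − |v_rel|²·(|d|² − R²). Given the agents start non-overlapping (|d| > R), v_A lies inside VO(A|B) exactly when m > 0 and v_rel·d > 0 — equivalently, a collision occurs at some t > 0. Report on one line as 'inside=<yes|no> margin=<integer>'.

d = (-16, -1),  |d|² = 257;  R = 4+8 = 12,  c = 257−12² = 113
v_rel = (2, 12),  |v_rel|² = 148;  v_rel·d = (2)·(-16) + (12)·(-1) = -44
148·t² + 88·t + 113 = 0  ⇒  m = (-44)² − 148·113 = -14788
m = -14788 < 0,  v_rel·d = -44 < 0  ⇒  outside

inside=no margin=-14788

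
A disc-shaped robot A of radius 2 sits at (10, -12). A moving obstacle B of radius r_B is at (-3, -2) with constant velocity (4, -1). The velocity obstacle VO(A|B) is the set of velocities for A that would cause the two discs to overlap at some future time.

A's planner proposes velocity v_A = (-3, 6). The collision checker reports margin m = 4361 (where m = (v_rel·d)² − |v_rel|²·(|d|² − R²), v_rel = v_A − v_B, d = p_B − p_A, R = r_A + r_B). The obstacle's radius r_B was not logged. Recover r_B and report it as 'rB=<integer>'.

m = 4361
d = (-13, 10);  v_rel = (-7, 7),  |v_rel|² = 98
v_rel×d = (-7)·(10) − (7)·(-13) = 21
since m = R²·98 − 21²:  R² = (441 + 4361) / 98 = 49
R = √49 = 7  ⇒  r_B = 7 − 2 = 5

rB=5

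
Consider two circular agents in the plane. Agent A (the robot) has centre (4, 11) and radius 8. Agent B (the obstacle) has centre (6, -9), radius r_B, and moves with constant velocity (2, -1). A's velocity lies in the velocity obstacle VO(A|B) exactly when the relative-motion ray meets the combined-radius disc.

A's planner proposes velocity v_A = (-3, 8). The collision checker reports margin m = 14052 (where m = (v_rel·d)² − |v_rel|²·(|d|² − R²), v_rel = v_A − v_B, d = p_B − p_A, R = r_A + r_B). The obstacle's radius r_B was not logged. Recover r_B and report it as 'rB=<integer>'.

m = 14052
d = (2, -20);  v_rel = (-5, 9),  |v_rel|² = 106
v_rel×d = (-5)·(-20) − (9)·(2) = 82
since m = R²·106 − 82²:  R² = (6724 + 14052) / 106 = 196
R = √196 = 14  ⇒  r_B = 14 − 8 = 6

rB=6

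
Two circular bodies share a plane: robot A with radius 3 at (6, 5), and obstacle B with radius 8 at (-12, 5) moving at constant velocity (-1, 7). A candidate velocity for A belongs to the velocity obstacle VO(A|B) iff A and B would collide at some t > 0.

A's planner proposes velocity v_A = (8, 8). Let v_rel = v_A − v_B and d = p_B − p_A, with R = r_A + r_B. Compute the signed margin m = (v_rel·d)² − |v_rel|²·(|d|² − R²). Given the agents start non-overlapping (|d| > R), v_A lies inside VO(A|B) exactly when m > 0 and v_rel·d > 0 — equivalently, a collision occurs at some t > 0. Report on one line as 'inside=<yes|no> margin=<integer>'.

d = (-18, 0),  |d|² = 324;  R = 3+8 = 11,  c = 324−11² = 203
v_rel = (9, 1),  |v_rel|² = 82;  v_rel·d = (9)·(-18) + (1)·(0) = -162
82·t² + 324·t + 203 = 0  ⇒  m = (-162)² − 82·203 = 9598
m = 9598 > 0,  v_rel·d = -162 < 0  ⇒  outside

inside=no margin=9598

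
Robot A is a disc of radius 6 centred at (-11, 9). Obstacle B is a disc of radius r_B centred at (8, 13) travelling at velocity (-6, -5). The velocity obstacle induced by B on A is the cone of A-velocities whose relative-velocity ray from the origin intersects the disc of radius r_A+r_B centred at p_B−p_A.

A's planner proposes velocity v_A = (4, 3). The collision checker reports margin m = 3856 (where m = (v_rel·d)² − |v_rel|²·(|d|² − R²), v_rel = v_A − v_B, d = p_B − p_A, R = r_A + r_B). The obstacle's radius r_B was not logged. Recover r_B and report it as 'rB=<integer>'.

m = 3856
d = (19, 4);  v_rel = (10, 8),  |v_rel|² = 164
v_rel×d = (10)·(4) − (8)·(19) = -112
since m = R²·164 − (-112)²:  R² = (12544 + 3856) / 164 = 100
R = √100 = 10  ⇒  r_B = 10 − 6 = 4

rB=4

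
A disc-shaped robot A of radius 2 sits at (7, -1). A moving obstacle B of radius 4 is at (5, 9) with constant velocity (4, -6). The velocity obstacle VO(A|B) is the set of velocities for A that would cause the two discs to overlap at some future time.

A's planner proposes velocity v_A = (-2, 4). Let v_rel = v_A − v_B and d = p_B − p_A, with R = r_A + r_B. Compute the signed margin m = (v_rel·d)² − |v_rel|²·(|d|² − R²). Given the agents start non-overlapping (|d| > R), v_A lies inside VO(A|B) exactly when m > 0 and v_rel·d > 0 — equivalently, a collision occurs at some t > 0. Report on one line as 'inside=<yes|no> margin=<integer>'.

d = (-2, 10),  |d|² = 104;  R = 2+4 = 6,  c = 104−6² = 68
v_rel = (-6, 10),  |v_rel|² = 136;  v_rel·d = (-6)·(-2) + (10)·(10) = 112
136·t² − 224·t + 68 = 0  ⇒  m = 112² − 136·68 = 3296
m = 3296 > 0,  v_rel·d = 112 > 0  ⇒  inside

inside=yes margin=3296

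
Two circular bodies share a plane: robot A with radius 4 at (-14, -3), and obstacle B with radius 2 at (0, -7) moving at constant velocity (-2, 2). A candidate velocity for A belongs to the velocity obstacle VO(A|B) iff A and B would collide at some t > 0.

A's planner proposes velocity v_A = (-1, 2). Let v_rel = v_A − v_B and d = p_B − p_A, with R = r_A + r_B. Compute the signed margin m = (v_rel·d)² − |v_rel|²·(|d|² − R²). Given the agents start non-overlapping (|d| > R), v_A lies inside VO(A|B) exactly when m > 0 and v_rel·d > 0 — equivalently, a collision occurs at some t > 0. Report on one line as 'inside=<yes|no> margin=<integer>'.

d = (14, -4),  |d|² = 212;  R = 4+2 = 6,  c = 212−6² = 176
v_rel = (1, 0),  |v_rel|² = 1;  v_rel·d = (1)·(14) + (0)·(-4) = 14
1·t² − 28·t + 176 = 0  ⇒  m = 14² − 1·176 = 20
m = 20 > 0,  v_rel·d = 14 > 0  ⇒  inside

inside=yes margin=20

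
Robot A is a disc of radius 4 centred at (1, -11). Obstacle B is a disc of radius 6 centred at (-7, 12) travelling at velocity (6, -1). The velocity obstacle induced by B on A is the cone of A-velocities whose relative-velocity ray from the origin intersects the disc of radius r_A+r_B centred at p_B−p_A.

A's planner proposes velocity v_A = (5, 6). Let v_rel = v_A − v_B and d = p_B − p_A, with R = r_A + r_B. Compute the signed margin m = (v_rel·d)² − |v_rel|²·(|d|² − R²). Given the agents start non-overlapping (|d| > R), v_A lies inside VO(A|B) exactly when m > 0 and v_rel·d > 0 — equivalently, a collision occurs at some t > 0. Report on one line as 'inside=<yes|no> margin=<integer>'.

d = (-8, 23),  |d|² = 593;  R = 4+6 = 10,  c = 593−10² = 493
v_rel = (-1, 7),  |v_rel|² = 50;  v_rel·d = (-1)·(-8) + (7)·(23) = 169
50·t² − 338·t + 493 = 0  ⇒  m = 169² − 50·493 = 3911
m = 3911 > 0,  v_rel·d = 169 > 0  ⇒  inside

inside=yes margin=3911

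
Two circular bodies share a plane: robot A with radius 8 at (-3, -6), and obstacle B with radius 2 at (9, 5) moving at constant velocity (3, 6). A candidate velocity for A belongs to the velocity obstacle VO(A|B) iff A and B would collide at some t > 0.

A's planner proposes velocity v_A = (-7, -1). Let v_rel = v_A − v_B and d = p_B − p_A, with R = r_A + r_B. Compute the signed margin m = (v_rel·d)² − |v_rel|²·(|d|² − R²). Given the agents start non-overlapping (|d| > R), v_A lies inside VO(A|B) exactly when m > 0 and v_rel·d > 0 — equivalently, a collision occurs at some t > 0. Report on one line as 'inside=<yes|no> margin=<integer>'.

d = (12, 11),  |d|² = 265;  R = 8+2 = 10,  c = 265−10² = 165
v_rel = (-10, -7),  |v_rel|² = 149;  v_rel·d = (-10)·(12) + (-7)·(11) = -197
149·t² + 394·t + 165 = 0  ⇒  m = (-197)² − 149·165 = 14224
m = 14224 > 0,  v_rel·d = -197 < 0  ⇒  outside

inside=no margin=14224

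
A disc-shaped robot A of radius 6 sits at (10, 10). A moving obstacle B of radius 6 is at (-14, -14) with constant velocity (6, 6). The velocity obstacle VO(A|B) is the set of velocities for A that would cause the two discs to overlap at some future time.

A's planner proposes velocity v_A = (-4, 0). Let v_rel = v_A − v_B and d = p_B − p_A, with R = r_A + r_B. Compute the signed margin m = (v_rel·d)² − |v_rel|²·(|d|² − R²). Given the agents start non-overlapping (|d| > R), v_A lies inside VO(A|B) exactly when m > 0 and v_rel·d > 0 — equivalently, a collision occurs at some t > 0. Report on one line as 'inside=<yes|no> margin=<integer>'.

d = (-24, -24),  |d|² = 1152;  R = 6+6 = 12,  c = 1152−12² = 1008
v_rel = (-10, -6),  |v_rel|² = 136;  v_rel·d = (-10)·(-24) + (-6)·(-24) = 384
136·t² − 768·t + 1008 = 0  ⇒  m = 384² − 136·1008 = 10368
m = 10368 > 0,  v_rel·d = 384 > 0  ⇒  inside

inside=yes margin=10368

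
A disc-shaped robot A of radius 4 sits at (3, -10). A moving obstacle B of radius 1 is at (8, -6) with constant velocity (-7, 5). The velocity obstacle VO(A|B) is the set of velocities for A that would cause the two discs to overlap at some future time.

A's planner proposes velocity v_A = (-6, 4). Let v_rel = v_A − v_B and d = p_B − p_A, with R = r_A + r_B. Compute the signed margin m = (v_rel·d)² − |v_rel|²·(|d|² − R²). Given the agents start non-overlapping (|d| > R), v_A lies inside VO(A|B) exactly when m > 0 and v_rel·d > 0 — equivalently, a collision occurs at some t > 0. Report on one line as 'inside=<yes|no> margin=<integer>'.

d = (5, 4),  |d|² = 41;  R = 4+1 = 5,  c = 41−5² = 16
v_rel = (1, -1),  |v_rel|² = 2;  v_rel·d = (1)·(5) + (-1)·(4) = 1
2·t² − 2·t + 16 = 0  ⇒  m = 1² − 2·16 = -31
m = -31 < 0,  v_rel·d = 1 > 0  ⇒  outside

inside=no margin=-31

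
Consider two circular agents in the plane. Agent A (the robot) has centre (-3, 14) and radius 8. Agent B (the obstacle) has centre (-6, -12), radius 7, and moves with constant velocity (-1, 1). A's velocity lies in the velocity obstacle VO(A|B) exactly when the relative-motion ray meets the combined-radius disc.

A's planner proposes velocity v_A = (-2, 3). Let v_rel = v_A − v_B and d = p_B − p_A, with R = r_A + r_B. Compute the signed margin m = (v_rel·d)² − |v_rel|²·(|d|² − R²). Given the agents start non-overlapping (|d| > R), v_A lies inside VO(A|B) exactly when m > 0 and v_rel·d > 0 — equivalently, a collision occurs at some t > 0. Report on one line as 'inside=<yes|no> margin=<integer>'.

d = (-3, -26),  |d|² = 685;  R = 8+7 = 15,  c = 685−15² = 460
v_rel = (-1, 2),  |v_rel|² = 5;  v_rel·d = (-1)·(-3) + (2)·(-26) = -49
5·t² + 98·t + 460 = 0  ⇒  m = (-49)² − 5·460 = 101
m = 101 > 0,  v_rel·d = -49 < 0  ⇒  outside

inside=no margin=101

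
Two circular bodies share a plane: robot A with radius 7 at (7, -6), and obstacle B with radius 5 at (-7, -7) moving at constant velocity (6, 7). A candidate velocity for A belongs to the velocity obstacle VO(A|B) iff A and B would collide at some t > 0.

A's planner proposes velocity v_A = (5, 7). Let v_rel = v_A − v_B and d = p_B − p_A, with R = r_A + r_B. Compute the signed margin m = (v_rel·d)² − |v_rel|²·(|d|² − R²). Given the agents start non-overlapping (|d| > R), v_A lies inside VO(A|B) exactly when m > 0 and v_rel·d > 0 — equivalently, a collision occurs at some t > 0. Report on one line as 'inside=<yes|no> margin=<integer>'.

d = (-14, -1),  |d|² = 197;  R = 7+5 = 12,  c = 197−12² = 53
v_rel = (-1, 0),  |v_rel|² = 1;  v_rel·d = (-1)·(-14) + (0)·(-1) = 14
1·t² − 28·t + 53 = 0  ⇒  m = 14² − 1·53 = 143
m = 143 > 0,  v_rel·d = 14 > 0  ⇒  inside

inside=yes margin=143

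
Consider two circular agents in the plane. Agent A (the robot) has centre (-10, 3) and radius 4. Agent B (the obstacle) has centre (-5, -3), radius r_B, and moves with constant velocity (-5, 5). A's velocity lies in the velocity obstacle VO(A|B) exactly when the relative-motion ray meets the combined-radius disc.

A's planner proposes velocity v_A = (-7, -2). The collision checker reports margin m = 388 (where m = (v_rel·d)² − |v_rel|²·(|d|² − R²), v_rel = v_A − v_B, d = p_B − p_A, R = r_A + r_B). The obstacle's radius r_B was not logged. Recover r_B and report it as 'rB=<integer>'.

m = 388
d = (5, -6);  v_rel = (-2, -7),  |v_rel|² = 53
v_rel×d = (-2)·(-6) − (-7)·(5) = 47
since m = R²·53 − 47²:  R² = (2209 + 388) / 53 = 49
R = √49 = 7  ⇒  r_B = 7 − 4 = 3

rB=3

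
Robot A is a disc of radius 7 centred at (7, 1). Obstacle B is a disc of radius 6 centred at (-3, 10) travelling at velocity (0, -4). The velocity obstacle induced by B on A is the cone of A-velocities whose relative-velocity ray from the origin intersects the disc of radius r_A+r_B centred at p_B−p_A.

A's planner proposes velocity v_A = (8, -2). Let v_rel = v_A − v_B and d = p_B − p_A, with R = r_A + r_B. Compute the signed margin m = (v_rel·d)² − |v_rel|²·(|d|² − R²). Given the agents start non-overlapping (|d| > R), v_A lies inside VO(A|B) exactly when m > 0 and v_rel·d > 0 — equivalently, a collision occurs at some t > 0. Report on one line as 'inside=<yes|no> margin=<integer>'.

d = (-10, 9),  |d|² = 181;  R = 7+6 = 13,  c = 181−13² = 12
v_rel = (8, 2),  |v_rel|² = 68;  v_rel·d = (8)·(-10) + (2)·(9) = -62
68·t² + 124·t + 12 = 0  ⇒  m = (-62)² − 68·12 = 3028
m = 3028 > 0,  v_rel·d = -62 < 0  ⇒  outside

inside=no margin=3028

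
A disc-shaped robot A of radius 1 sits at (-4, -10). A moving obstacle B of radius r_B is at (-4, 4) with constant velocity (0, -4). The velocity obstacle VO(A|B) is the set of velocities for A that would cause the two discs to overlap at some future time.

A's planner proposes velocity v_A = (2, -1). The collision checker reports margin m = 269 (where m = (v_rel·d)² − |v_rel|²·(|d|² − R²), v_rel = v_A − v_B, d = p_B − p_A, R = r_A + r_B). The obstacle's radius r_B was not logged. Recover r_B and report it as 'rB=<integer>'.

m = 269
d = (0, 14);  v_rel = (2, 3),  |v_rel|² = 13
v_rel×d = (2)·(14) − (3)·(0) = 28
since m = R²·13 − 28²:  R² = (784 + 269) / 13 = 81
R = √81 = 9  ⇒  r_B = 9 − 1 = 8

rB=8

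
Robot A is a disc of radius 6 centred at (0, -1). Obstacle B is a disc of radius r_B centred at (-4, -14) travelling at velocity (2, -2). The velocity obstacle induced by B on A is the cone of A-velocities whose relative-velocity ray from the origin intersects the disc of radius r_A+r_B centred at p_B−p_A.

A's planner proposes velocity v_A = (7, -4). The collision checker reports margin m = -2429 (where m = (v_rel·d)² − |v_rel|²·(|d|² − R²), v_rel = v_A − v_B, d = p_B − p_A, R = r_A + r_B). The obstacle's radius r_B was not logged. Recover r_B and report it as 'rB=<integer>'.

m = -2429
d = (-4, -13);  v_rel = (5, -2),  |v_rel|² = 29
v_rel×d = (5)·(-13) − (-2)·(-4) = -73
since m = R²·29 − (-73)²:  R² = (5329 + -2429) / 29 = 100
R = √100 = 10  ⇒  r_B = 10 − 6 = 4

rB=4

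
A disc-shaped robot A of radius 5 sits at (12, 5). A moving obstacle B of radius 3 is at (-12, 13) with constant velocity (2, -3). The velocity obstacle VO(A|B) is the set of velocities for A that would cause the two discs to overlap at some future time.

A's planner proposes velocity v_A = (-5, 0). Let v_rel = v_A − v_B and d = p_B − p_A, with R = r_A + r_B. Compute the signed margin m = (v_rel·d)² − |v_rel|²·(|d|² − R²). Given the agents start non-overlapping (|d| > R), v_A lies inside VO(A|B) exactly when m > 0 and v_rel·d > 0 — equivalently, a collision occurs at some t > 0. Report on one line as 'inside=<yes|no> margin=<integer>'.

d = (-24, 8),  |d|² = 640;  R = 5+3 = 8,  c = 640−8² = 576
v_rel = (-7, 3),  |v_rel|² = 58;  v_rel·d = (-7)·(-24) + (3)·(8) = 192
58·t² − 384·t + 576 = 0  ⇒  m = 192² − 58·576 = 3456
m = 3456 > 0,  v_rel·d = 192 > 0  ⇒  inside

inside=yes margin=3456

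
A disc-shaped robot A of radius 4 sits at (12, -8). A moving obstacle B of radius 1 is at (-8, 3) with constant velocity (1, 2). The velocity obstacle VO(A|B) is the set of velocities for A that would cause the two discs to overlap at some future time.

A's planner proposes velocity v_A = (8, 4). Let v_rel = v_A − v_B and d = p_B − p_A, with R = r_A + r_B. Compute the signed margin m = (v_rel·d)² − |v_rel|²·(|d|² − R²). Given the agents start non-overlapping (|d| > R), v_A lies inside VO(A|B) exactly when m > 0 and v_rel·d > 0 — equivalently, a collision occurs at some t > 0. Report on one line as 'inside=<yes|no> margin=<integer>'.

d = (-20, 11),  |d|² = 521;  R = 4+1 = 5,  c = 521−5² = 496
v_rel = (7, 2),  |v_rel|² = 53;  v_rel·d = (7)·(-20) + (2)·(11) = -118
53·t² + 236·t + 496 = 0  ⇒  m = (-118)² − 53·496 = -12364
m = -12364 < 0,  v_rel·d = -118 < 0  ⇒  outside

inside=no margin=-12364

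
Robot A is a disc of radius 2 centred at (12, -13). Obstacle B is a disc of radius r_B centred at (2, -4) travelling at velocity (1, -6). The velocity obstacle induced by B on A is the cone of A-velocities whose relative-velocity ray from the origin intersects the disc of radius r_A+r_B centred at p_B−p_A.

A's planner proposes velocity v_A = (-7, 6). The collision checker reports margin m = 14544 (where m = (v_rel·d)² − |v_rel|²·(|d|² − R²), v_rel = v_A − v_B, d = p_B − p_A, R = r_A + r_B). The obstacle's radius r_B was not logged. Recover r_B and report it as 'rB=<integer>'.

m = 14544
d = (-10, 9);  v_rel = (-8, 12),  |v_rel|² = 208
v_rel×d = (-8)·(9) − (12)·(-10) = 48
since m = R²·208 − 48²:  R² = (2304 + 14544) / 208 = 81
R = √81 = 9  ⇒  r_B = 9 − 2 = 7

rB=7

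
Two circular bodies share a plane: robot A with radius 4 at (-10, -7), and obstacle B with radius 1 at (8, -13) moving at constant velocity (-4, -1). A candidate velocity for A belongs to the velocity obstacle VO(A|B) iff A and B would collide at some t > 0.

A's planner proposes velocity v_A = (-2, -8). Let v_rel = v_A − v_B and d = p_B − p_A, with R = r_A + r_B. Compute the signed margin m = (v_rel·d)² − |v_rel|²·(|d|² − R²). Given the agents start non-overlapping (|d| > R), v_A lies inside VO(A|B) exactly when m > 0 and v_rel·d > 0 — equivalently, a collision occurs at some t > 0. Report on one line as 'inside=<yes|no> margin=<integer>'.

d = (18, -6),  |d|² = 360;  R = 4+1 = 5,  c = 360−5² = 335
v_rel = (2, -7),  |v_rel|² = 53;  v_rel·d = (2)·(18) + (-7)·(-6) = 78
53·t² − 156·t + 335 = 0  ⇒  m = 78² − 53·335 = -11671
m = -11671 < 0,  v_rel·d = 78 > 0  ⇒  outside

inside=no margin=-11671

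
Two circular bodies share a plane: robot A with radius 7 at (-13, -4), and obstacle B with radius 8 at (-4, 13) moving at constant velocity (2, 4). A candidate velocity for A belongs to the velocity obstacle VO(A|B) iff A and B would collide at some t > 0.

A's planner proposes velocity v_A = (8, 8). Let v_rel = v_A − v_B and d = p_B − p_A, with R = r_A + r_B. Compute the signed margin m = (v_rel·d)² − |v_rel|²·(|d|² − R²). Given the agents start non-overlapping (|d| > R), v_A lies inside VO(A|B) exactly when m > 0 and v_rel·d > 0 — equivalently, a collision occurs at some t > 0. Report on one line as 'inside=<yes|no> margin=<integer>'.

d = (9, 17),  |d|² = 370;  R = 7+8 = 15,  c = 370−15² = 145
v_rel = (6, 4),  |v_rel|² = 52;  v_rel·d = (6)·(9) + (4)·(17) = 122
52·t² − 244·t + 145 = 0  ⇒  m = 122² − 52·145 = 7344
m = 7344 > 0,  v_rel·d = 122 > 0  ⇒  inside

inside=yes margin=7344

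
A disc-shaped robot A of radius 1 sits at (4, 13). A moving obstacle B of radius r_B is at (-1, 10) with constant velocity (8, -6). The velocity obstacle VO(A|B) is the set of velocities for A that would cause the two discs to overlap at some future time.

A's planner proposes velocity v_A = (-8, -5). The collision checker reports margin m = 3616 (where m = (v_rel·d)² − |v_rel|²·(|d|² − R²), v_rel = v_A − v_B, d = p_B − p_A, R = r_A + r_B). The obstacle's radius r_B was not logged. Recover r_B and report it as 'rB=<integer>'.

m = 3616
d = (-5, -3);  v_rel = (-16, 1),  |v_rel|² = 257
v_rel×d = (-16)·(-3) − (1)·(-5) = 53
since m = R²·257 − 53²:  R² = (2809 + 3616) / 257 = 25
R = √25 = 5  ⇒  r_B = 5 − 1 = 4

rB=4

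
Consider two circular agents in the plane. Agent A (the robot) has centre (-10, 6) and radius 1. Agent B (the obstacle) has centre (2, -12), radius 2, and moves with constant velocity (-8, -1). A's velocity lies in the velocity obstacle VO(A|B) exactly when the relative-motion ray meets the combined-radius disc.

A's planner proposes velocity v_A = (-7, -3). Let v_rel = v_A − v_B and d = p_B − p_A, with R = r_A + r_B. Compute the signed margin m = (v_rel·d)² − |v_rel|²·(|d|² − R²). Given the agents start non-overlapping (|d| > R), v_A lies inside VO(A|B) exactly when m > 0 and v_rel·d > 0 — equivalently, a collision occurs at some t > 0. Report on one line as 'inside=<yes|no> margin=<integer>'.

d = (12, -18),  |d|² = 468;  R = 1+2 = 3,  c = 468−3² = 459
v_rel = (1, -2),  |v_rel|² = 5;  v_rel·d = (1)·(12) + (-2)·(-18) = 48
5·t² − 96·t + 459 = 0  ⇒  m = 48² − 5·459 = 9
m = 9 > 0,  v_rel·d = 48 > 0  ⇒  inside

inside=yes margin=9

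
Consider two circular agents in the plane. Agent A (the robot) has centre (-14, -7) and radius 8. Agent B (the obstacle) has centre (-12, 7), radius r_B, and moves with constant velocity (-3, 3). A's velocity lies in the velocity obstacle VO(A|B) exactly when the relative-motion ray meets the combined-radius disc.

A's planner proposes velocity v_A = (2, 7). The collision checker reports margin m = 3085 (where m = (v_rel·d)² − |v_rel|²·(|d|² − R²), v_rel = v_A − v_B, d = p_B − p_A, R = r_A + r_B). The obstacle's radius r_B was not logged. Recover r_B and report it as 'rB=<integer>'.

m = 3085
d = (2, 14);  v_rel = (5, 4),  |v_rel|² = 41
v_rel×d = (5)·(14) − (4)·(2) = 62
since m = R²·41 − 62²:  R² = (3844 + 3085) / 41 = 169
R = √169 = 13  ⇒  r_B = 13 − 8 = 5

rB=5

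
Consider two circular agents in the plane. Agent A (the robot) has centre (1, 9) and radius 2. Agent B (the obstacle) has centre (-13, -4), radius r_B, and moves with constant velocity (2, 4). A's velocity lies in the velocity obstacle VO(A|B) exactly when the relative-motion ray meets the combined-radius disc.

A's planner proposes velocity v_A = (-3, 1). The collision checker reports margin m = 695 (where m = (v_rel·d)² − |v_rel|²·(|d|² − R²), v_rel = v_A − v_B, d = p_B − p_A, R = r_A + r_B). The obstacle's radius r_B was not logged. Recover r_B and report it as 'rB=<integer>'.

m = 695
d = (-14, -13);  v_rel = (-5, -3),  |v_rel|² = 34
v_rel×d = (-5)·(-13) − (-3)·(-14) = 23
since m = R²·34 − 23²:  R² = (529 + 695) / 34 = 36
R = √36 = 6  ⇒  r_B = 6 − 2 = 4

rB=4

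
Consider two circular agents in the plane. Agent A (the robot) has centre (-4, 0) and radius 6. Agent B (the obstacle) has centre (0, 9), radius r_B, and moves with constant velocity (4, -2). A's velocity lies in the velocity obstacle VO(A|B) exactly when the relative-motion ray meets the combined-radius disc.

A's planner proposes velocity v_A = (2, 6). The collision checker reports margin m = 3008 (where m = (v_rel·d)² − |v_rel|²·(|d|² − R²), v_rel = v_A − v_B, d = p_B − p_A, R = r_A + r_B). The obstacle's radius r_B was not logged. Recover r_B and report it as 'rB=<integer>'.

m = 3008
d = (4, 9);  v_rel = (-2, 8),  |v_rel|² = 68
v_rel×d = (-2)·(9) − (8)·(4) = -50
since m = R²·68 − (-50)²:  R² = (2500 + 3008) / 68 = 81
R = √81 = 9  ⇒  r_B = 9 − 6 = 3

rB=3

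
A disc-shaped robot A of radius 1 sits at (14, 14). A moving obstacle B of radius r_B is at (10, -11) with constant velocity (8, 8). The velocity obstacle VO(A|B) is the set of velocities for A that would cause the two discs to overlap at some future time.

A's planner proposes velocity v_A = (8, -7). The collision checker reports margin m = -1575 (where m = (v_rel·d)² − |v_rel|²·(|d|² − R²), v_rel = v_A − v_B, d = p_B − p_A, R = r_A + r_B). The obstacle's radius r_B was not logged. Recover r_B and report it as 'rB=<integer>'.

m = -1575
d = (-4, -25);  v_rel = (0, -15),  |v_rel|² = 225
v_rel×d = (0)·(-25) − (-15)·(-4) = -60
since m = R²·225 − (-60)²:  R² = (3600 + -1575) / 225 = 9
R = √9 = 3  ⇒  r_B = 3 − 1 = 2

rB=2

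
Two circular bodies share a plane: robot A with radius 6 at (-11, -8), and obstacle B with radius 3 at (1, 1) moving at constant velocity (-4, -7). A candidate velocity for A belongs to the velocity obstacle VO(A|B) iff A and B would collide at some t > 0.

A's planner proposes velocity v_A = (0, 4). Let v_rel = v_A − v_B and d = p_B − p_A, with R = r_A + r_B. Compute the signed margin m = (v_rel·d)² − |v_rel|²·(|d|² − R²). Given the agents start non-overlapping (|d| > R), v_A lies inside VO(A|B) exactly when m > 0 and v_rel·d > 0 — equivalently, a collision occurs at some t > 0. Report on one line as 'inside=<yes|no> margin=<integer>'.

d = (12, 9),  |d|² = 225;  R = 6+3 = 9,  c = 225−9² = 144
v_rel = (4, 11),  |v_rel|² = 137;  v_rel·d = (4)·(12) + (11)·(9) = 147
137·t² − 294·t + 144 = 0  ⇒  m = 147² − 137·144 = 1881
m = 1881 > 0,  v_rel·d = 147 > 0  ⇒  inside

inside=yes margin=1881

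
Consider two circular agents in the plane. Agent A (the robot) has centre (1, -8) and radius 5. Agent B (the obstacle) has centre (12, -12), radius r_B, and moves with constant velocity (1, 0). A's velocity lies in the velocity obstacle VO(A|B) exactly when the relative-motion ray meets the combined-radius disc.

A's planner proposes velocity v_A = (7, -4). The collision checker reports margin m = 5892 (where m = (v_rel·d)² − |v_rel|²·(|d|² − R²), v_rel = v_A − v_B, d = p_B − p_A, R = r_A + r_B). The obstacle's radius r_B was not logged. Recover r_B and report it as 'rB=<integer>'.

m = 5892
d = (11, -4);  v_rel = (6, -4),  |v_rel|² = 52
v_rel×d = (6)·(-4) − (-4)·(11) = 20
since m = R²·52 − 20²:  R² = (400 + 5892) / 52 = 121
R = √121 = 11  ⇒  r_B = 11 − 5 = 6

rB=6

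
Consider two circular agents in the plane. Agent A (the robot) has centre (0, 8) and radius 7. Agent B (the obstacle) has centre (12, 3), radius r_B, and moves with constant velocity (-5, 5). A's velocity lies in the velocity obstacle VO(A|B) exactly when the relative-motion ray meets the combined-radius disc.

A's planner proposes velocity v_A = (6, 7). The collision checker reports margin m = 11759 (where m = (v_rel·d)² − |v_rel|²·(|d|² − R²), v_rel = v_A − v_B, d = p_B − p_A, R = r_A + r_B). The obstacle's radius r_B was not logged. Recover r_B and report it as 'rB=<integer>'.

m = 11759
d = (12, -5);  v_rel = (11, 2),  |v_rel|² = 125
v_rel×d = (11)·(-5) − (2)·(12) = -79
since m = R²·125 − (-79)²:  R² = (6241 + 11759) / 125 = 144
R = √144 = 12  ⇒  r_B = 12 − 7 = 5

rB=5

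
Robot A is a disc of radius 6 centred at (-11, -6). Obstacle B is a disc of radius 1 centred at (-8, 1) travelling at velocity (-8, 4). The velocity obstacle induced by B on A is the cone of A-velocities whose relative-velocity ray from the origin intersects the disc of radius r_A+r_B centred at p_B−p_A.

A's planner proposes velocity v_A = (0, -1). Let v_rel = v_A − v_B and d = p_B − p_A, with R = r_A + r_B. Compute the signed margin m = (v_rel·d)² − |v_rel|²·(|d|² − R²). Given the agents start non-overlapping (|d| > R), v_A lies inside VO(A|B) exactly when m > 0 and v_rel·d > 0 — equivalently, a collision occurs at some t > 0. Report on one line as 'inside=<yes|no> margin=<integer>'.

d = (3, 7),  |d|² = 58;  R = 6+1 = 7,  c = 58−7² = 9
v_rel = (8, -5),  |v_rel|² = 89;  v_rel·d = (8)·(3) + (-5)·(7) = -11
89·t² + 22·t + 9 = 0  ⇒  m = (-11)² − 89·9 = -680
m = -680 < 0,  v_rel·d = -11 < 0  ⇒  outside

inside=no margin=-680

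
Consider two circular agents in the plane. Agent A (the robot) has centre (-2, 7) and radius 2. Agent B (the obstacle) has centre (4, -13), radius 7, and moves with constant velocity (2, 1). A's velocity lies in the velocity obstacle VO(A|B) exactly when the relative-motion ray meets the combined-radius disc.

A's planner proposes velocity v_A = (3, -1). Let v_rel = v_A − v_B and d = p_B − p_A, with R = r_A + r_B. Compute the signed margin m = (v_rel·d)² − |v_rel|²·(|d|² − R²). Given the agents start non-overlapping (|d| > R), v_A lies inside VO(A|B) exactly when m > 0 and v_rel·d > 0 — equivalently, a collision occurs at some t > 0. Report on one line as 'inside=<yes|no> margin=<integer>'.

d = (6, -20),  |d|² = 436;  R = 2+7 = 9,  c = 436−9² = 355
v_rel = (1, -2),  |v_rel|² = 5;  v_rel·d = (1)·(6) + (-2)·(-20) = 46
5·t² − 92·t + 355 = 0  ⇒  m = 46² − 5·355 = 341
m = 341 > 0,  v_rel·d = 46 > 0  ⇒  inside

inside=yes margin=341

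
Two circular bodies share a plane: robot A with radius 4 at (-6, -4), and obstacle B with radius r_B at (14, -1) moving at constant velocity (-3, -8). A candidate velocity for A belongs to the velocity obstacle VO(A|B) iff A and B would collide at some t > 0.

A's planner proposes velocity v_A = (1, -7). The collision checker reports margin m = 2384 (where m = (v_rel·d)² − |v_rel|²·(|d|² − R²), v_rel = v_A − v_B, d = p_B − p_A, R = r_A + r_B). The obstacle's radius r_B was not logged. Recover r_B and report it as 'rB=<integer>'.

m = 2384
d = (20, 3);  v_rel = (4, 1),  |v_rel|² = 17
v_rel×d = (4)·(3) − (1)·(20) = -8
since m = R²·17 − (-8)²:  R² = (64 + 2384) / 17 = 144
R = √144 = 12  ⇒  r_B = 12 − 4 = 8

rB=8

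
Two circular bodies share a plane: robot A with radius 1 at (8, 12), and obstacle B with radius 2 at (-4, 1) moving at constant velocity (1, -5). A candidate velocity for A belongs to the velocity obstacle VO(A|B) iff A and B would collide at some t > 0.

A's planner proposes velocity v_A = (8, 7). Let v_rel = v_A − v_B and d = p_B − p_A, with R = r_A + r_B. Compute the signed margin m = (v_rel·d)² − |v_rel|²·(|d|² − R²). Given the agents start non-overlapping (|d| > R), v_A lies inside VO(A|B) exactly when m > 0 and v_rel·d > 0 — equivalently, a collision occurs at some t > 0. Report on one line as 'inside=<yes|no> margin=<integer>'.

d = (-12, -11),  |d|² = 265;  R = 1+2 = 3,  c = 265−3² = 256
v_rel = (7, 12),  |v_rel|² = 193;  v_rel·d = (7)·(-12) + (12)·(-11) = -216
193·t² + 432·t + 256 = 0  ⇒  m = (-216)² − 193·256 = -2752
m = -2752 < 0,  v_rel·d = -216 < 0  ⇒  outside

inside=no margin=-2752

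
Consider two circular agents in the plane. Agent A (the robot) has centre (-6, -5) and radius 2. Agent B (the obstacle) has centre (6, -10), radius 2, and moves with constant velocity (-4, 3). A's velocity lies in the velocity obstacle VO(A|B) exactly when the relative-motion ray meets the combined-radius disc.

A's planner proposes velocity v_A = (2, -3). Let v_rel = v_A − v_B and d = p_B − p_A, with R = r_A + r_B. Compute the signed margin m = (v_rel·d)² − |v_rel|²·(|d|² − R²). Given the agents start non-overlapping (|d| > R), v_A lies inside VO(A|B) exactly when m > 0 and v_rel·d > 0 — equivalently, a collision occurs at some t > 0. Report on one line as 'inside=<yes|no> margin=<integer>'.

d = (12, -5),  |d|² = 169;  R = 2+2 = 4,  c = 169−4² = 153
v_rel = (6, -6),  |v_rel|² = 72;  v_rel·d = (6)·(12) + (-6)·(-5) = 102
72·t² − 204·t + 153 = 0  ⇒  m = 102² − 72·153 = -612
m = -612 < 0,  v_rel·d = 102 > 0  ⇒  outside

inside=no margin=-612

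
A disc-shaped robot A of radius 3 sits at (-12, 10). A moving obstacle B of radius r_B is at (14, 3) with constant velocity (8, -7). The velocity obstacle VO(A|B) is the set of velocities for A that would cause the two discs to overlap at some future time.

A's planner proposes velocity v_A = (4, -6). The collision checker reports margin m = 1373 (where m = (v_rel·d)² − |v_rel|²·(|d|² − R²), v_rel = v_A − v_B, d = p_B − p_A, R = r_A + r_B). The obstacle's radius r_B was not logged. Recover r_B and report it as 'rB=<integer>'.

m = 1373
d = (26, -7);  v_rel = (-4, 1),  |v_rel|² = 17
v_rel×d = (-4)·(-7) − (1)·(26) = 2
since m = R²·17 − 2²:  R² = (4 + 1373) / 17 = 81
R = √81 = 9  ⇒  r_B = 9 − 3 = 6

rB=6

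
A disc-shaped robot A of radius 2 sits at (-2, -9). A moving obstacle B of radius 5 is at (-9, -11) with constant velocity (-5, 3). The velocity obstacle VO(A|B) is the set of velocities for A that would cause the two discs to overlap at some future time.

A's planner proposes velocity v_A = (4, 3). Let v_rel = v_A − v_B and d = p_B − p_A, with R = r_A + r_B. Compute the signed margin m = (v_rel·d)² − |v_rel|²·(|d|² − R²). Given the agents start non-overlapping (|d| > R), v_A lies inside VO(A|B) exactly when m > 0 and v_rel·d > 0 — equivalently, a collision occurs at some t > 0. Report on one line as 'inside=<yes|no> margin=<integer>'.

d = (-7, -2),  |d|² = 53;  R = 2+5 = 7,  c = 53−7² = 4
v_rel = (9, 0),  |v_rel|² = 81;  v_rel·d = (9)·(-7) + (0)·(-2) = -63
81·t² + 126·t + 4 = 0  ⇒  m = (-63)² − 81·4 = 3645
m = 3645 > 0,  v_rel·d = -63 < 0  ⇒  outside

inside=no margin=3645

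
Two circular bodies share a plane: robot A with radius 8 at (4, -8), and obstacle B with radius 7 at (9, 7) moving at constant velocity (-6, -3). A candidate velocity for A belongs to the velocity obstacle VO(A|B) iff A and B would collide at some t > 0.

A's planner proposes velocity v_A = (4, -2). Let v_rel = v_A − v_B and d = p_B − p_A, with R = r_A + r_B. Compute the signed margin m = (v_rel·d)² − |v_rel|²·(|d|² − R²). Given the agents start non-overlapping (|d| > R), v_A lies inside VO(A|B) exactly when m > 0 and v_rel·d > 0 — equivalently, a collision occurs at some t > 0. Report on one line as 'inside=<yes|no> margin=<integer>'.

d = (5, 15),  |d|² = 250;  R = 8+7 = 15,  c = 250−15² = 25
v_rel = (10, 1),  |v_rel|² = 101;  v_rel·d = (10)·(5) + (1)·(15) = 65
101·t² − 130·t + 25 = 0  ⇒  m = 65² − 101·25 = 1700
m = 1700 > 0,  v_rel·d = 65 > 0  ⇒  inside

inside=yes margin=1700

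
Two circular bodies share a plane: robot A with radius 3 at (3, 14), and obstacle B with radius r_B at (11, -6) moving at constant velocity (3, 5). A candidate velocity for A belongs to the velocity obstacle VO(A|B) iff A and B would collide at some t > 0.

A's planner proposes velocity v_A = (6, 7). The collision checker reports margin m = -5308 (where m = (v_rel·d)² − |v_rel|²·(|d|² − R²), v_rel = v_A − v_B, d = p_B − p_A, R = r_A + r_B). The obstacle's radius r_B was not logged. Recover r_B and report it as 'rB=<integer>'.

m = -5308
d = (8, -20);  v_rel = (3, 2),  |v_rel|² = 13
v_rel×d = (3)·(-20) − (2)·(8) = -76
since m = R²·13 − (-76)²:  R² = (5776 + -5308) / 13 = 36
R = √36 = 6  ⇒  r_B = 6 − 3 = 3

rB=3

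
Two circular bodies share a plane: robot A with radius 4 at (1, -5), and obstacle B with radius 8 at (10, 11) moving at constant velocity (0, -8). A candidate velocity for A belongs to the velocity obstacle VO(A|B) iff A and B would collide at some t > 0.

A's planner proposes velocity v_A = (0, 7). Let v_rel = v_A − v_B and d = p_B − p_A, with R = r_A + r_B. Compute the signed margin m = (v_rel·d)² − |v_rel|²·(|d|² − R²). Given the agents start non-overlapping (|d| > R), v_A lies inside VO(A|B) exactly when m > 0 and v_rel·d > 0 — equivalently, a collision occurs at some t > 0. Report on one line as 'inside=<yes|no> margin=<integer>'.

d = (9, 16),  |d|² = 337;  R = 4+8 = 12,  c = 337−12² = 193
v_rel = (0, 15),  |v_rel|² = 225;  v_rel·d = (0)·(9) + (15)·(16) = 240
225·t² − 480·t + 193 = 0  ⇒  m = 240² − 225·193 = 14175
m = 14175 > 0,  v_rel·d = 240 > 0  ⇒  inside

inside=yes margin=14175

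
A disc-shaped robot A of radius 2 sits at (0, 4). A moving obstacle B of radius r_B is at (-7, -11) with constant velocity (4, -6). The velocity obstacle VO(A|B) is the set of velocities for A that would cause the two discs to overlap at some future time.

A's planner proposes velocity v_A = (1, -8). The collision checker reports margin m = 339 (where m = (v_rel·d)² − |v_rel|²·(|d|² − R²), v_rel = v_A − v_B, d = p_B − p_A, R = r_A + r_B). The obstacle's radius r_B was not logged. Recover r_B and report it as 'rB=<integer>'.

m = 339
d = (-7, -15);  v_rel = (-3, -2),  |v_rel|² = 13
v_rel×d = (-3)·(-15) − (-2)·(-7) = 31
since m = R²·13 − 31²:  R² = (961 + 339) / 13 = 100
R = √100 = 10  ⇒  r_B = 10 − 2 = 8

rB=8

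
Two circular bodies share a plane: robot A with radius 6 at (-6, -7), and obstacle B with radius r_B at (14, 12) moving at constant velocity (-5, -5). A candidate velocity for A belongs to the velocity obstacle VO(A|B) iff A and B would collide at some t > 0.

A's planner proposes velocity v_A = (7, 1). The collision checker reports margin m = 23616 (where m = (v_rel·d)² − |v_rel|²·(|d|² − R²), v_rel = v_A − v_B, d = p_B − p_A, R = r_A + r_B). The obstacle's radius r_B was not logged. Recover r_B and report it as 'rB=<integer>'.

m = 23616
d = (20, 19);  v_rel = (12, 6),  |v_rel|² = 180
v_rel×d = (12)·(19) − (6)·(20) = 108
since m = R²·180 − 108²:  R² = (11664 + 23616) / 180 = 196
R = √196 = 14  ⇒  r_B = 14 − 6 = 8

rB=8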